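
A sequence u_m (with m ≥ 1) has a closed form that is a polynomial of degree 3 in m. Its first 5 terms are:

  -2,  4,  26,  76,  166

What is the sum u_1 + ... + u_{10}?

1st diffs: 6, 22, 50, 90.
2nd diffs: 16, 28, 40.
3rd diffs: 12, 12 (constant).
Newton forward-difference form: u_m = -2 + 6·C(m-1,1) + 16·C(m-1,2) + 12·C(m-1,3).
Continuing: …, 308, 514, 796, 1166, …, u_{10} = 1636.
Summing m = 1..10 (10 terms) gives 4690.

4690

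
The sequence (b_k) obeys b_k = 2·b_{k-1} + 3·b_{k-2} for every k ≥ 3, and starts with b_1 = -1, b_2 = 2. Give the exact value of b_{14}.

398582

b_3 = 1, b_4 = 8, b_5 = 19, …, b_{11} = 14761, b_{12} = 44288, b_{13} = 132859, b_{14} = 398582.
(Characteristic roots are 3 and -1.)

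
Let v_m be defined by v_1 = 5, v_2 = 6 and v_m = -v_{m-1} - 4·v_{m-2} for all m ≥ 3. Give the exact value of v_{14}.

-29742

Step forward from the initial values:
v_3 = -26  v_4 = 2  v_5 = 102  …  v_{11} = 1590  v_{12} = 12034  v_{13} = -18394  v_{14} = -29742.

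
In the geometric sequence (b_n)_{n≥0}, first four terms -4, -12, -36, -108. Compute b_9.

Common ratio r = 3.
b_n = (-4)·3^(n-0).
b_9 = (-4)·3^9 = -78732.

-78732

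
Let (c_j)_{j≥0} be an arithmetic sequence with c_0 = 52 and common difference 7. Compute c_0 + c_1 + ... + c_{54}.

c_j = 52 + (j - 0)·7.
c_{54} = 430; S = 55·(52 + 430)/2 = 13255.

13255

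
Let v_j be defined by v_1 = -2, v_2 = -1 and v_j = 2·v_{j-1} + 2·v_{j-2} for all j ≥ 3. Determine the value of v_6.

-108

Step forward from the initial values:
v_3 = -6; v_4 = -14; v_5 = -40; v_6 = -108.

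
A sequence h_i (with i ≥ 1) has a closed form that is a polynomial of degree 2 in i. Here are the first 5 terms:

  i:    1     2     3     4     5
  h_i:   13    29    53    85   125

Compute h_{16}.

1st diffs: 16, 24, 32, 40.
2nd diffs: 8, 8, 8 (constant).
Newton forward-difference form: h_i = 13 + 16·C(i-1,1) + 8·C(i-1,2).
At i = 16: i-1 = 15, so h_{16} = 13 + 240 + 840 = 1093.

1093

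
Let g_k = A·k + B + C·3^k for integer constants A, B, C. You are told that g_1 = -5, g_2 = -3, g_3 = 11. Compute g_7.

2155

Plug in k = 1, 2, 3: A + B + 3C = -5; 2A + B + 9C = -3; 3A + B + 27C = 11.
Subtracting the first from the second: A + 6C = 2.
Subtracting the second from the third: A + 18C = 14.
Solving: C = 1, A = -4, then B = -4.
Hence g_7 = -4·7 + (-4) + 1·2187 = 2155.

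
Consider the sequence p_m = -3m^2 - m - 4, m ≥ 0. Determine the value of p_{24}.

-1756

p_{24} = -3·24^2 - 1·24 - 4 = -1756.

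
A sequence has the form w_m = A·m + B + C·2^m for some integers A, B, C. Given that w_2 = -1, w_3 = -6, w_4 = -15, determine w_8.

-259

The three given values yield: 2A + B + 4C = -1; 3A + B + 8C = -6; 4A + B + 16C = -15.
Subtracting the first from the second: A + 4C = -5.
Subtracting the second from the third: A + 8C = -9.
Solving: C = -1, A = -1, then B = 5.
So w_m = -1·m + 5 + (-1)·2^m; at m=8 this is -259.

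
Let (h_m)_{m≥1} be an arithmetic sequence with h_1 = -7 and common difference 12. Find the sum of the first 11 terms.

583

h_m = -7 + (m - 1)·12.
h_{11} = 113; S = 11·(-7 + 113)/2 = 583.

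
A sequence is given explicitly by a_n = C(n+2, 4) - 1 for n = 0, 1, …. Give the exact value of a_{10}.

494

C(12, 4) = 495, so a_{10} = 494.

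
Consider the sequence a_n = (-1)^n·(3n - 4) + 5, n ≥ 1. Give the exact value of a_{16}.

49

(-1)^16 = 1; 3n - 4 at n=16 is 44; so a_{16} = 49.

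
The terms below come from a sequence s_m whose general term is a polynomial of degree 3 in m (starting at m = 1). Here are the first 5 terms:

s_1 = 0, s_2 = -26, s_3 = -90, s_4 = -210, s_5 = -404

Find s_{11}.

-4130

1st diffs: -26, -64, -120, -194.
2nd diffs: -38, -56, -74.
3rd diffs: -18, -18 (constant).
Newton forward-difference form: s_m = (-26)·C(m-1,1) + (-38)·C(m-1,2) + (-18)·C(m-1,3).
At m = 11: m-1 = 10, so s_{11} = -260 - 1710 - 2160 = -4130.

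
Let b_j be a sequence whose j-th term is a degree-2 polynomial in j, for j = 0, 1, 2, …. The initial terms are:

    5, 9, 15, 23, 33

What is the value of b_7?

75

1st diffs: 4, 6, 8, 10.
2nd diffs: 2, 2, 2 (constant).
Newton forward-difference form: b_j = 5 + 4·C(j,1) + 2·C(j,2).
At j = 7: j = 7, so b_7 = 5 + 28 + 42 = 75.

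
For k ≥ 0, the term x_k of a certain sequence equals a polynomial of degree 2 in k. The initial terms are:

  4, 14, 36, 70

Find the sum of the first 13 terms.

1st diffs: 10, 22, 34.
2nd diffs: 12, 12 (constant).
Newton forward-difference form: x_k = 4 + 10·C(k,1) + 12·C(k,2).
Continuing: …, 116, 174, 244, 326, …, x_{12} = 916.
Summing k = 0..12 (13 terms) gives 4264.

4264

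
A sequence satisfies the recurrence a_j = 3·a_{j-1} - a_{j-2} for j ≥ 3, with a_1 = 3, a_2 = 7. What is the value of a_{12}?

103682

a_3 = 18, a_4 = 47, a_5 = 123, a_6 = 322, a_7 = 843, a_8 = 2207, a_9 = 5778, a_{10} = 15127, a_{11} = 39603, a_{12} = 103682.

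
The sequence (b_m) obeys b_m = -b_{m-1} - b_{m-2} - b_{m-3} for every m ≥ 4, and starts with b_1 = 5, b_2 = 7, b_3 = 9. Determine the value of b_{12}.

Iterate the recurrence:
b_4 = -21  b_5 = 5  b_6 = 7  b_7 = 9  b_8 = -21  b_9 = 5  b_{10} = 7  b_{11} = 9  b_{12} = -21.

-21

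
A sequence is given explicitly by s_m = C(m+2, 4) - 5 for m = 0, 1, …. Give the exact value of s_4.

C(6, 4) = 15, so s_4 = 10.

10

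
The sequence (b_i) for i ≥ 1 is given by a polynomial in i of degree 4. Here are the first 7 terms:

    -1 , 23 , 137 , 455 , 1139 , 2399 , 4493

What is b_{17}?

162383

1st diffs: 24, 114, 318, 684, 1260, 2094.
2nd diffs: 90, 204, 366, 576, 834.
3rd diffs: 114, 162, 210, 258.
4th diffs: 48, 48, 48 (constant).
Newton forward-difference form: b_i = -1 + 24·C(i-1,1) + 90·C(i-1,2) + 114·C(i-1,3) + 48·C(i-1,4).
At i = 17: i-1 = 16, so b_{17} = -1 + 384 + 10800 + 63840 + 87360 = 162383.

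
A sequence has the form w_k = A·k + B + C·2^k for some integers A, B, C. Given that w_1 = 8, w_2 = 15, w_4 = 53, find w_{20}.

Plug in k = 1, 2, 4: A + B + 2C = 8; 2A + B + 4C = 15; 4A + B + 16C = 53.
Subtracting the first from the second: A + 2C = 7.
Subtracting the second from the third: 2A + 12C = 38.
Solving: C = 3, A = 1, then B = 1.
So w_k = 1·k + 1 + 3·2^k; at k=20 this is 3145749.

3145749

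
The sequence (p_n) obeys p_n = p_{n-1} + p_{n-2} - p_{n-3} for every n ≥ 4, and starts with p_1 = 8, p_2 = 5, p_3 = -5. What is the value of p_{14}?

p_4 = -8  p_5 = -18  p_6 = -21  …  p_{11} = -57  p_{12} = -60  p_{13} = -70  p_{14} = -73.

-73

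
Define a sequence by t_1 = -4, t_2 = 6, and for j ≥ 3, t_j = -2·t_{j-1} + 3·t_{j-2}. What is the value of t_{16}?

35872266

Compute successive terms:
t_3 = -24;  t_4 = 66;  t_5 = -204;  …;  t_{13} = -1328604;  t_{14} = 3985806;  t_{15} = -11957424;  t_{16} = 35872266.
(Characteristic roots are 1 and -3.)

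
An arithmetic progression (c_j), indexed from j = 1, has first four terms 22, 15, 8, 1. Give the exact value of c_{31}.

Common difference d = -7.
c_j = 22 + (j - 1)·(-7).
c_{31} = 22 + 30·(-7) = -188.

-188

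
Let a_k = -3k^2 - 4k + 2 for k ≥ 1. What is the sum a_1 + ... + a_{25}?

Over k = 1..25: Σk = 325, Σk² = 5525.
Total = (-3)·5525 + (-4)·325 + (2)·25 = -17825.

-17825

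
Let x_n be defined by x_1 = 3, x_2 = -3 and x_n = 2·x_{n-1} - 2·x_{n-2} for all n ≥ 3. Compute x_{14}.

Step forward from the initial values:
x_3 = -12, x_4 = -18, x_5 = -12, …, x_{11} = -192, x_{12} = -288, x_{13} = -192, x_{14} = 192.

192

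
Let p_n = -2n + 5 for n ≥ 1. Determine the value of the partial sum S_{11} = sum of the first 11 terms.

-77

Over n = 1..11: Σn = 66.
Total = (-2)·66 + (5)·11 = -77.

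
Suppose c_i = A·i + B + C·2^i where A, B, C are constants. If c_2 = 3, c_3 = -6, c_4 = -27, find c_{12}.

The three given values yield: 2A + B + 4C = 3; 3A + B + 8C = -6; 4A + B + 16C = -27.
Subtracting the first from the second: A + 4C = -9.
Subtracting the second from the third: A + 8C = -21.
Solving: C = -3, A = 3, then B = 9.
Hence c_{12} = 3·12 + 9 + (-3)·4096 = -12243.

-12243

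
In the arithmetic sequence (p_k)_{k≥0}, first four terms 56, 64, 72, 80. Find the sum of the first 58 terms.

Common difference d = 8.
p_k = 56 + (k - 0)·8.
p_{57} = 512; S = 58·(56 + 512)/2 = 16472.

16472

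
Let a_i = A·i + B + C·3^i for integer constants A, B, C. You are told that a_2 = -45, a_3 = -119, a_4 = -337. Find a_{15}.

Write the equations: 2A + B + 9C = -45; 3A + B + 27C = -119; 4A + B + 81C = -337.
Subtracting the first from the second: A + 18C = -74.
Subtracting the second from the third: A + 54C = -218.
Solving: C = -4, A = -2, then B = -5.
So a_i = -2·i + (-5) + (-4)·3^i; at i=15 this is -57395663.

-57395663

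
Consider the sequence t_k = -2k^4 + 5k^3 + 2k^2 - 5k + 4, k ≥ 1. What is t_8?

t_8 = -2·8^4 + 5·8^3 + 2·8^2 - 5·8 + 4 = -5540.

-5540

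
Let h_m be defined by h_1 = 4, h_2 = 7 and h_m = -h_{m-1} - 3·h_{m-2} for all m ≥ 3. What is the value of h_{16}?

Applying the relation repeatedly:
h_3 = -19, h_4 = -2, h_5 = 59, …, h_{13} = -4156, h_{14} = -2273, h_{15} = 14741, h_{16} = -7922.

-7922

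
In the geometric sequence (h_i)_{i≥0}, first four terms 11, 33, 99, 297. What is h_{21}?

115063885233

Common ratio r = 3.
h_i = 11·3^(i-0).
h_{21} = 11·3^21 = 115063885233.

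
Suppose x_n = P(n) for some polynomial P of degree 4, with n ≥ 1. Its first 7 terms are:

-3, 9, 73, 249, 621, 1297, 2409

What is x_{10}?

1st diffs: 12, 64, 176, 372, 676, 1112.
2nd diffs: 52, 112, 196, 304, 436.
3rd diffs: 60, 84, 108, 132.
4th diffs: 24, 24, 24 (constant).
Newton forward-difference form: x_n = -3 + 12·C(n-1,1) + 52·C(n-1,2) + 60·C(n-1,3) + 24·C(n-1,4).
At n = 10: n-1 = 9, so x_{10} = -3 + 108 + 1872 + 5040 + 3024 = 10041.

10041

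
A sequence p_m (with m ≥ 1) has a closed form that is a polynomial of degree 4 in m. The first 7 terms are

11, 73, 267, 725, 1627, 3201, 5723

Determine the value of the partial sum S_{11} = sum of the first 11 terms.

91047

1st diffs: 62, 194, 458, 902, 1574, 2522.
2nd diffs: 132, 264, 444, 672, 948.
3rd diffs: 132, 180, 228, 276.
4th diffs: 48, 48, 48 (constant).
Newton forward-difference form: p_m = 11 + 62·C(m-1,1) + 132·C(m-1,2) + 132·C(m-1,3) + 48·C(m-1,4).
Continuing: 9517, 14955, 22457, 32491.
Summing m = 1..11 (11 terms) gives 91047.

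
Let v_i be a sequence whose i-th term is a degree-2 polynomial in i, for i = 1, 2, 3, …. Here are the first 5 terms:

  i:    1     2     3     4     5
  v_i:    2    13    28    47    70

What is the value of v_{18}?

1st diffs: 11, 15, 19, 23.
2nd diffs: 4, 4, 4 (constant).
So v_i = 2i^2 + 5i - 5.
Evaluating at i = 18 gives v_{18} = 733.

733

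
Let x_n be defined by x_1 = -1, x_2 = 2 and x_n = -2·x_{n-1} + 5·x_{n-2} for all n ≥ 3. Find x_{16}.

82029808

Applying the relation repeatedly:
x_3 = -9;  x_4 = 28;  x_5 = -101;  …;  x_{13} = -1998541;  x_{14} = 6893822;  x_{15} = -23780349;  x_{16} = 82029808.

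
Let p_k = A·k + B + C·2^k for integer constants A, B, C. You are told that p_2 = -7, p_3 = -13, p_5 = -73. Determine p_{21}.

-6291337

The three given values yield: 2A + B + 4C = -7; 3A + B + 8C = -13; 5A + B + 32C = -73.
Subtracting the first from the second: A + 4C = -6.
Subtracting the second from the third: 2A + 24C = -60.
Solving: C = -3, A = 6, then B = -7.
Therefore p_{21} = 126 + (-7) + (-3)·2097152 = -6291337.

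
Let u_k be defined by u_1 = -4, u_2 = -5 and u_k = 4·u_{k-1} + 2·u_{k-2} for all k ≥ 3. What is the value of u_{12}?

Step forward from the initial values:
u_3 = -28;  u_4 = -122;  u_5 = -544;  u_6 = -2420;  u_7 = -10768;  u_8 = -47912;  u_9 = -213184;  u_{10} = -948560;  u_{11} = -4220608;  u_{12} = -18779552.

-18779552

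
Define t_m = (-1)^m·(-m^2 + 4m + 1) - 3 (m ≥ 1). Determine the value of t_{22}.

(-1)^22 = 1; -m^2 + 4m + 1 at m=22 is -395; so t_{22} = -398.

-398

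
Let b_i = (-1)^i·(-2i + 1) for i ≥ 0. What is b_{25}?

49

(-1)^25 = -1; -2i + 1 at i=25 is -49; so b_{25} = 49.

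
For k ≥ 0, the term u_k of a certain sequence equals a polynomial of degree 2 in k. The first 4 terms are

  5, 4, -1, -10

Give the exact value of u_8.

-115

1st diffs: -1, -5, -9.
2nd diffs: -4, -4 (constant).
So u_k = -2k^2 + k + 5.
Evaluating at k = 8 gives u_8 = -115.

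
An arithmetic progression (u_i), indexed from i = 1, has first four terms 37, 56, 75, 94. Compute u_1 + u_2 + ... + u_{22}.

Common difference d = 19.
u_i = 37 + (i - 1)·19.
u_{22} = 436; S = 22·(37 + 436)/2 = 5203.

5203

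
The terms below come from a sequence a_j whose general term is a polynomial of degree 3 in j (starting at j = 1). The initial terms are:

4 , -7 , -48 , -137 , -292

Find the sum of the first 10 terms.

1st diffs: -11, -41, -89, -155.
2nd diffs: -30, -48, -66.
3rd diffs: -18, -18 (constant).
Newton forward-difference form: a_j = 4 + (-11)·C(j-1,1) + (-30)·C(j-1,2) + (-18)·C(j-1,3).
Continuing: …, -531, -872, -1333, -1932, …, a_{10} = -2687.
Summing j = 1..10 (10 terms) gives -7835.

-7835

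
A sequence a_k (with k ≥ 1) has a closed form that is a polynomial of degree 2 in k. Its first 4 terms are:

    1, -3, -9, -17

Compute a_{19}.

-377

1st diffs: -4, -6, -8.
2nd diffs: -2, -2 (constant).
So a_k = -k^2 - k + 3.
Evaluating at k = 19 gives a_{19} = -377.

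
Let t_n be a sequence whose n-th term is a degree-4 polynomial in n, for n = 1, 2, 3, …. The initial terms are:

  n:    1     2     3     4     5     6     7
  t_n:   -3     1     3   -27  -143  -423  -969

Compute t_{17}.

1st diffs: 4, 2, -30, -116, -280, -546.
2nd diffs: -2, -32, -86, -164, -266.
3rd diffs: -30, -54, -78, -102.
4th diffs: -24, -24, -24 (constant).
Newton forward-difference form: t_n = -3 + 4·C(n-1,1) + (-2)·C(n-1,2) + (-30)·C(n-1,3) + (-24)·C(n-1,4).
At n = 17: n-1 = 16, so t_{17} = -3 + 64 - 240 - 16800 - 43680 = -60659.

-60659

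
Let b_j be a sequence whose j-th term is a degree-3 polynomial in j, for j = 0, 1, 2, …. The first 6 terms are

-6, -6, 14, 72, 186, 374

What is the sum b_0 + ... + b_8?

3894

1st diffs: 0, 20, 58, 114, 188.
2nd diffs: 20, 38, 56, 74.
3rd diffs: 18, 18, 18 (constant).
Newton forward-difference form: b_j = -6 + 20·C(j,2) + 18·C(j,3).
Continuing: 654, 1044, 1562.
Summing j = 0..8 (9 terms) gives 3894.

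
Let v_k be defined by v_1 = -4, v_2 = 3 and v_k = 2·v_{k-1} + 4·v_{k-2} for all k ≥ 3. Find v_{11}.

-54784

Iterate the recurrence:
v_3 = -10  v_4 = -8  v_5 = -56  v_6 = -144  v_7 = -512  v_8 = -1600  v_9 = -5248  v_{10} = -16896  v_{11} = -54784.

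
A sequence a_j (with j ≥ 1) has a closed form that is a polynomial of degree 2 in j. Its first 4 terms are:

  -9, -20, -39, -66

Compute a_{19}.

1st diffs: -11, -19, -27.
2nd diffs: -8, -8 (constant).
Newton forward-difference form: a_j = -9 + (-11)·C(j-1,1) + (-8)·C(j-1,2).
At j = 19: j-1 = 18, so a_{19} = -9 - 198 - 1224 = -1431.

-1431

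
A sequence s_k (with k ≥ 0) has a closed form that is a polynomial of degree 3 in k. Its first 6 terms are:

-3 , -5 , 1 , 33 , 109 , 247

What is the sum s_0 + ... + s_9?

1st diffs: -2, 6, 32, 76, 138.
2nd diffs: 8, 26, 44, 62.
3rd diffs: 18, 18, 18 (constant).
Newton forward-difference form: s_k = -3 + (-2)·C(k,1) + 8·C(k,2) + 18·C(k,3).
Continuing: 465, 781, 1213, 1779.
Summing k = 0..9 (10 terms) gives 4620.

4620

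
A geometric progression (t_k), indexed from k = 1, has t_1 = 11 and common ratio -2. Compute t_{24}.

t_k = 11·(-2)^(k-1).
t_{24} = 11·(-2)^23 = -92274688.

-92274688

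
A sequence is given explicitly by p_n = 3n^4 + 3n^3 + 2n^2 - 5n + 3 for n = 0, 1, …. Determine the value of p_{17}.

265798

p_{17} = 3·17^4 + 3·17^3 + 2·17^2 - 5·17 + 3 = 265798.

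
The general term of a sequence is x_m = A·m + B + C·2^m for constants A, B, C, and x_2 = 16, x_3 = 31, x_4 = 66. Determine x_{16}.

327606

Plug in m = 2, 3, 4: 2A + B + 4C = 16; 3A + B + 8C = 31; 4A + B + 16C = 66.
Subtracting the first from the second: A + 4C = 15.
Subtracting the second from the third: A + 8C = 35.
Solving: C = 5, A = -5, then B = 6.
So x_m = -5·m + 6 + 5·2^m; at m=16 this is 327606.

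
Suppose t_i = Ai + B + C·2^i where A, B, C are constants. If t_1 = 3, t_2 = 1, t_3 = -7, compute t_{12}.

Plug in i = 1, 2, 3: A + B + 2C = 3; 2A + B + 4C = 1; 3A + B + 8C = -7.
Subtracting the first from the second: A + 2C = -2.
Subtracting the second from the third: A + 4C = -8.
Solving: C = -3, A = 4, then B = 5.
So t_i = 4·i + 5 + (-3)·2^i; at i=12 this is -12235.

-12235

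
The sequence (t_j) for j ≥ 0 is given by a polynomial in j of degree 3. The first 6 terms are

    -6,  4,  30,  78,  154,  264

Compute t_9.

1st diffs: 10, 26, 48, 76, 110.
2nd diffs: 16, 22, 28, 34.
3rd diffs: 6, 6, 6 (constant).
So t_j = j^3 + 5j^2 + 4j - 6.
Evaluating at j = 9 gives t_9 = 1164.

1164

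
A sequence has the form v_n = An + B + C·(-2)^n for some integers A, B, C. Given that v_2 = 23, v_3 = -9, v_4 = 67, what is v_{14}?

49211

The three given values yield: 2A + B + 4C = 23; 3A + B - 8C = -9; 4A + B + 16C = 67.
Subtracting the first from the second: A - 12C = -32.
Subtracting the second from the third: A + 24C = 76.
Solving: C = 3, A = 4, then B = 3.
So v_n = 4·n + 3 + 3·(-2)^n; at n=14 this is 49211.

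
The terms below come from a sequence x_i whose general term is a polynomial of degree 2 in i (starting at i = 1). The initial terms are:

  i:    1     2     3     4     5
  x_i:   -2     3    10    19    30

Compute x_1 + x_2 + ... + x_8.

236

1st diffs: 5, 7, 9, 11.
2nd diffs: 2, 2, 2 (constant).
So x_i = i^2 + 2i - 5.
Continuing: 43, 58, 75.
Summing i = 1..8 (8 terms) gives 236.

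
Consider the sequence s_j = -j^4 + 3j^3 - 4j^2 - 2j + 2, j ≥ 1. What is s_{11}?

-11152

s_{11} = -1·11^4 + 3·11^3 - 4·11^2 - 2·11 + 2 = -11152.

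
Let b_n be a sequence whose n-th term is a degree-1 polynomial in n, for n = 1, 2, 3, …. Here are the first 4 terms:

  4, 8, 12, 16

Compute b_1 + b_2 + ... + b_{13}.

1st diffs: 4, 4, 4 (constant).
So b_n = 4n.
Continuing: …, 20, 24, 28, 32, …, b_{13} = 52.
Summing n = 1..13 (13 terms) gives 364.

364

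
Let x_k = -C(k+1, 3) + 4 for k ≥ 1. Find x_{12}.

C(13, 3) = 286, so x_{12} = -282.

-282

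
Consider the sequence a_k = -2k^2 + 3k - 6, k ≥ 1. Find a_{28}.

a_{28} = -2·28^2 + 3·28 - 6 = -1490.

-1490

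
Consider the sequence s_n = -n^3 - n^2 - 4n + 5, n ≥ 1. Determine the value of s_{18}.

s_{18} = -1·18^3 - 1·18^2 - 4·18 + 5 = -6223.

-6223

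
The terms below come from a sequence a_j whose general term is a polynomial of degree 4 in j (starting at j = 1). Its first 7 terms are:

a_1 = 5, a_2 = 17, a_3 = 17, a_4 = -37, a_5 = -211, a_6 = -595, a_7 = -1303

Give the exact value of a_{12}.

1st diffs: 12, 0, -54, -174, -384, -708.
2nd diffs: -12, -54, -120, -210, -324.
3rd diffs: -42, -66, -90, -114.
4th diffs: -24, -24, -24 (constant).
Newton forward-difference form: a_j = 5 + 12·C(j-1,1) + (-12)·C(j-1,2) + (-42)·C(j-1,3) + (-24)·C(j-1,4).
At j = 12: j-1 = 11, so a_{12} = 5 + 132 - 660 - 6930 - 7920 = -15373.

-15373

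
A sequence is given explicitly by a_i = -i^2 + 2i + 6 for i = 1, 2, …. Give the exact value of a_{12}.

a_{12} = -1·12^2 + 2·12 + 6 = -114.

-114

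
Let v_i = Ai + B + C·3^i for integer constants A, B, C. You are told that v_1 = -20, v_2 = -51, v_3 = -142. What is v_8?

Plug in i = 1, 2, 3: A + B + 3C = -20; 2A + B + 9C = -51; 3A + B + 27C = -142.
Subtracting the first from the second: A + 6C = -31.
Subtracting the second from the third: A + 18C = -91.
Solving: C = -5, A = -1, then B = -4.
Hence v_8 = -1·8 + (-4) + (-5)·6561 = -32817.

-32817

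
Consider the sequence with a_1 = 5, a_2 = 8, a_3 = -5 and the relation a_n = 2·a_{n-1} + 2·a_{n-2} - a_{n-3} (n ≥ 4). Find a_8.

-200

Iterate the recurrence:
a_4 = 1;  a_5 = -16;  a_6 = -25;  a_7 = -83;  a_8 = -200.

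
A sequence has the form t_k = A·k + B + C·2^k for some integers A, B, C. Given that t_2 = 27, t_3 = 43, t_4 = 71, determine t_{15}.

Write the equations: 2A + B + 4C = 27; 3A + B + 8C = 43; 4A + B + 16C = 71.
Subtracting the first from the second: A + 4C = 16.
Subtracting the second from the third: A + 8C = 28.
Solving: C = 3, A = 4, then B = 7.
Therefore t_{15} = 60 + 7 + 3·32768 = 98371.

98371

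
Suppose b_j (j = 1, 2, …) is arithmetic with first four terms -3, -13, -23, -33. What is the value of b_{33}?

-323

Common difference d = -10.
b_j = -3 + (j - 1)·(-10).
b_{33} = -3 + 32·(-10) = -323.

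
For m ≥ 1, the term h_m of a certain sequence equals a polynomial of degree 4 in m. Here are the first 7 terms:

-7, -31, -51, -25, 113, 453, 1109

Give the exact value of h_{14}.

1st diffs: -24, -20, 26, 138, 340, 656.
2nd diffs: 4, 46, 112, 202, 316.
3rd diffs: 42, 66, 90, 114.
4th diffs: 24, 24, 24 (constant).
Newton forward-difference form: h_m = -7 + (-24)·C(m-1,1) + 4·C(m-1,2) + 42·C(m-1,3) + 24·C(m-1,4).
At m = 14: m-1 = 13, so h_{14} = -7 - 312 + 312 + 12012 + 17160 = 29165.

29165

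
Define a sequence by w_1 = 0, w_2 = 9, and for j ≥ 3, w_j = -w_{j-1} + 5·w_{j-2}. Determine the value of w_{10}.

20574

Applying the relation repeatedly:
w_3 = -9  w_4 = 54  w_5 = -99  w_6 = 369  w_7 = -864  w_8 = 2709  w_9 = -7029  w_{10} = 20574.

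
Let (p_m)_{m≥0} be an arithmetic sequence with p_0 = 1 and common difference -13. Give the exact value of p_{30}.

p_m = 1 + (m - 0)·(-13).
p_{30} = 1 + 30·(-13) = -389.

-389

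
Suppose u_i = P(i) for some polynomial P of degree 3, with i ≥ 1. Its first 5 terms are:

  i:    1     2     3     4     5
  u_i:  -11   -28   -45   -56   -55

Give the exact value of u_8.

1st diffs: -17, -17, -11, 1.
2nd diffs: 0, 6, 12.
3rd diffs: 6, 6 (constant).
Newton forward-difference form: u_i = -11 + (-17)·C(i-1,1) + 6·C(i-1,3).
At i = 8: i-1 = 7, so u_8 = -11 - 119 + 210 = 80.

80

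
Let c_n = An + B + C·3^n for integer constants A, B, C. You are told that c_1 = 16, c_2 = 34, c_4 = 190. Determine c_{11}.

354364

The three given values yield: A + B + 3C = 16; 2A + B + 9C = 34; 4A + B + 81C = 190.
Subtracting the first from the second: A + 6C = 18.
Subtracting the second from the third: 2A + 72C = 156.
Solving: C = 2, A = 6, then B = 4.
So c_n = 6·n + 4 + 2·3^n; at n=11 this is 354364.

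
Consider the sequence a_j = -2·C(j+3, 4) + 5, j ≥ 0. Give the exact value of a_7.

-415

C(10, 4) = 210, so a_7 = -415.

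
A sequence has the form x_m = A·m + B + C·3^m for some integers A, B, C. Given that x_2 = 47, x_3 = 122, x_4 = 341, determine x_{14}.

19131923

At m = 2, 3, 4: 2A + B + 9C = 47; 3A + B + 27C = 122; 4A + B + 81C = 341.
Subtracting the first from the second: A + 18C = 75.
Subtracting the second from the third: A + 54C = 219.
Solving: C = 4, A = 3, then B = 5.
So x_m = 3·m + 5 + 4·3^m; at m=14 this is 19131923.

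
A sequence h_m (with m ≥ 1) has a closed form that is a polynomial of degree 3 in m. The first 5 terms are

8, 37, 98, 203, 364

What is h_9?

1st diffs: 29, 61, 105, 161.
2nd diffs: 32, 44, 56.
3rd diffs: 12, 12 (constant).
Newton forward-difference form: h_m = 8 + 29·C(m-1,1) + 32·C(m-1,2) + 12·C(m-1,3).
At m = 9: m-1 = 8, so h_9 = 8 + 232 + 896 + 672 = 1808.

1808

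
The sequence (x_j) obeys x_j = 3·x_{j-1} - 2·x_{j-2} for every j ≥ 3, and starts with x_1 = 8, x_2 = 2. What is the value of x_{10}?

Compute successive terms:
x_3 = -10, x_4 = -34, x_5 = -82, x_6 = -178, x_7 = -370, x_8 = -754, x_9 = -1522, x_{10} = -3058.
(Characteristic roots are 2 and 1.)

-3058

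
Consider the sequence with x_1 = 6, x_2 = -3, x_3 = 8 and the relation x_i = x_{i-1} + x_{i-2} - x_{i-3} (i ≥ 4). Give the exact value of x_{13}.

18

Step forward from the initial values:
x_4 = -1  x_5 = 10  x_6 = 1  x_7 = 12  x_8 = 3  x_9 = 14  x_{10} = 5  x_{11} = 16  x_{12} = 7  x_{13} = 18.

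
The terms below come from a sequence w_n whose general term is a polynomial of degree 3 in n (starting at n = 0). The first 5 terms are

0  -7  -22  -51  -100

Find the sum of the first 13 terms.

1st diffs: -7, -15, -29, -49.
2nd diffs: -8, -14, -20.
3rd diffs: -6, -6 (constant).
So w_n = -n^3 - n^2 - 5n.
Continuing: …, -175, -282, -427, -616, …, w_{12} = -1932.
Summing n = 0..12 (13 terms) gives -7124.

-7124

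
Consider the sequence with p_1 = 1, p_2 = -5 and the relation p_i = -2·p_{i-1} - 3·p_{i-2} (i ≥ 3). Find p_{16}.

Compute successive terms:
p_3 = 7; p_4 = 1; p_5 = -23; …; p_{13} = -1511; p_{14} = -725; p_{15} = 5983; p_{16} = -9791.

-9791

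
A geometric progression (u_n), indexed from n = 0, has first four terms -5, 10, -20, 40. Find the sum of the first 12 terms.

6825

Common ratio r = -2.
u_n = (-5)·(-2)^(n-0).
S = (-5)·((-2)^12 - 1)/(-2 - 1) = (-5)·(4096 - 1)/(-3) = 6825.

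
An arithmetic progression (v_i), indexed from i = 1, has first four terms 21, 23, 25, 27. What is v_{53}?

125

Common difference d = 2.
v_i = 21 + (i - 1)·2.
v_{53} = 21 + 52·2 = 125.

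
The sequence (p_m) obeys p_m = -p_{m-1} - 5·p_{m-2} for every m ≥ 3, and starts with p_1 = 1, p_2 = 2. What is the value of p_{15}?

79513

Step forward from the initial values:
p_3 = -7, p_4 = -3, p_5 = 38, …, p_{12} = 10617, p_{13} = -6607, p_{14} = -46478, p_{15} = 79513.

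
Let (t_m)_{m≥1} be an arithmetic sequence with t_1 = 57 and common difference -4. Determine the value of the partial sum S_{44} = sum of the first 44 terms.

t_m = 57 + (m - 1)·(-4).
t_{44} = -115; S = 44·(57 + (-115))/2 = -1276.

-1276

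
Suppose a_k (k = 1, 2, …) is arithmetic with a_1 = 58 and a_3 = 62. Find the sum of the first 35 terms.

3220

Common difference d = (62 - 58) / (3 - 1) = 2.
a_k = 58 + (k - 1)·2.
a_{35} = 126; S = 35·(58 + 126)/2 = 3220.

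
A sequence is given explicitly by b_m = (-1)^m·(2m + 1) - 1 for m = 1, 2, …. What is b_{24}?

48

(-1)^24 = 1; 2m + 1 at m=24 is 49; so b_{24} = 48.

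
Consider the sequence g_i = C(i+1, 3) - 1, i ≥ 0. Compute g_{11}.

C(12, 3) = 220, so g_{11} = 219.

219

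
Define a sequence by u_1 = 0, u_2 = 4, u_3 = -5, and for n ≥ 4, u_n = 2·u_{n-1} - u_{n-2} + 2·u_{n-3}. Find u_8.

-134

u_4 = -14  u_5 = -15  u_6 = -26  u_7 = -65  u_8 = -134.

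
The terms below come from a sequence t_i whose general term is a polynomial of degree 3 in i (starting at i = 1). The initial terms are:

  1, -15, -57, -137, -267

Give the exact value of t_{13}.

1st diffs: -16, -42, -80, -130.
2nd diffs: -26, -38, -50.
3rd diffs: -12, -12 (constant).
Newton forward-difference form: t_i = 1 + (-16)·C(i-1,1) + (-26)·C(i-1,2) + (-12)·C(i-1,3).
At i = 13: i-1 = 12, so t_{13} = 1 - 192 - 1716 - 2640 = -4547.

-4547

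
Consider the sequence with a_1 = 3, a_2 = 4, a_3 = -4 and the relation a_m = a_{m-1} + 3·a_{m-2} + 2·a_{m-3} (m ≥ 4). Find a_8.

Iterate the recurrence:
a_4 = 14, a_5 = 10, a_6 = 44, a_7 = 102, a_8 = 254.

254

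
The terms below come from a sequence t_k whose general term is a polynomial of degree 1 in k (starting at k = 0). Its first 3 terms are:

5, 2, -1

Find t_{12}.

-31

1st diffs: -3, -3 (constant).
So t_k = -3k + 5.
Evaluating at k = 12 gives t_{12} = -31.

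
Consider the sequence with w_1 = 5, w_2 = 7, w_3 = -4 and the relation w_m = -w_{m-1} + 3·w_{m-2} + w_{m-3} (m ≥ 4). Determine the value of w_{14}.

Compute successive terms:
w_4 = 30;  w_5 = -35;  w_6 = 121;  …;  w_{11} = -4816;  w_{12} = 10926;  w_{13} = -23007;  w_{14} = 50969.

50969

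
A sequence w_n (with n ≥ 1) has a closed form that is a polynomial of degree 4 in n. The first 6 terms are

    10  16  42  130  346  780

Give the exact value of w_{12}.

16026

1st diffs: 6, 26, 88, 216, 434.
2nd diffs: 20, 62, 128, 218.
3rd diffs: 42, 66, 90.
4th diffs: 24, 24 (constant).
So w_n = n^4 - 3n^3 + 3n^2 + 3n + 6.
Evaluating at n = 12 gives w_{12} = 16026.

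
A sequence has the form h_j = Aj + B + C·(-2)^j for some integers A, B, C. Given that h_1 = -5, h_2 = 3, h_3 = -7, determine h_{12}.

4115

At j = 1, 2, 3: A + B - 2C = -5; 2A + B + 4C = 3; 3A + B - 8C = -7.
Subtracting the first from the second: A + 6C = 8.
Subtracting the second from the third: A - 12C = -10.
Solving: C = 1, A = 2, then B = -5.
So h_j = 2·j + (-5) + 1·(-2)^j; at j=12 this is 4115.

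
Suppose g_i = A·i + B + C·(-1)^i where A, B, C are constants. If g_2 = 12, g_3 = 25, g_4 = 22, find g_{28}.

Plug in i = 2, 3, 4: 2A + B + C = 12; 3A + B - C = 25; 4A + B + C = 22.
Subtracting the first from the second: A - 2C = 13.
Subtracting the second from the third: A + 2C = -3.
Solving: C = -4, A = 5, then B = 6.
Hence g_{28} = 5·28 + 6 + (-4)·1 = 142.

142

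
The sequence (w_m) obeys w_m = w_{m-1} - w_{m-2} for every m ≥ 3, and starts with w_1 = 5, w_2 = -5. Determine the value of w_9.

Iterate the recurrence:
w_3 = -10; w_4 = -5; w_5 = 5; w_6 = 10; w_7 = 5; w_8 = -5; w_9 = -10.

-10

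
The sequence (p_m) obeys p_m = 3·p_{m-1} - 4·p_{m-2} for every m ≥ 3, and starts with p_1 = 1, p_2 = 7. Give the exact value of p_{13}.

8641

Iterate the recurrence:
p_3 = 17  p_4 = 23  p_5 = 1  …  p_{10} = 967  p_{11} = 4049  p_{12} = 8279  p_{13} = 8641.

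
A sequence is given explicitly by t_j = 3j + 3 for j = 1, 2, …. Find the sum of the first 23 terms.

897

Over j = 1..23: Σj = 276.
Total = (3)·276 + (3)·23 = 897.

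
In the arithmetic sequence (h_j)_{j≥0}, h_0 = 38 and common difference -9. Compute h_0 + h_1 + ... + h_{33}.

h_j = 38 + (j - 0)·(-9).
h_{33} = -259; S = 34·(38 + (-259))/2 = -3757.

-3757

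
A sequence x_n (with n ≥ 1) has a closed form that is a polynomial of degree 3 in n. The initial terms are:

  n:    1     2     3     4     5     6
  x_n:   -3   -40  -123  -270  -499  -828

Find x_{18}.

-19128

1st diffs: -37, -83, -147, -229, -329.
2nd diffs: -46, -64, -82, -100.
3rd diffs: -18, -18, -18 (constant).
Newton forward-difference form: x_n = -3 + (-37)·C(n-1,1) + (-46)·C(n-1,2) + (-18)·C(n-1,3).
At n = 18: n-1 = 17, so x_{18} = -3 - 629 - 6256 - 12240 = -19128.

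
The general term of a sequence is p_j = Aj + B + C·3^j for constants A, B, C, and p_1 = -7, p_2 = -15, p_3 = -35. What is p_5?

-255

Write the equations: A + B + 3C = -7; 2A + B + 9C = -15; 3A + B + 27C = -35.
Subtracting the first from the second: A + 6C = -8.
Subtracting the second from the third: A + 18C = -20.
Solving: C = -1, A = -2, then B = -2.
So p_j = -2·j + (-2) + (-1)·3^j; at j=5 this is -255.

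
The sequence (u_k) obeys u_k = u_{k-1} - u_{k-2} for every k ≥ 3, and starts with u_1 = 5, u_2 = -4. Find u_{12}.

9

Compute successive terms:
u_3 = -9;  u_4 = -5;  u_5 = 4;  u_6 = 9;  u_7 = 5;  u_8 = -4;  u_9 = -9;  u_{10} = -5;  u_{11} = 4;  u_{12} = 9.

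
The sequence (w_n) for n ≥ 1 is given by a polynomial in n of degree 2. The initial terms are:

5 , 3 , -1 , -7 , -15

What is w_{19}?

-337

1st diffs: -2, -4, -6, -8.
2nd diffs: -2, -2, -2 (constant).
So w_n = -n^2 + n + 5.
Evaluating at n = 19 gives w_{19} = -337.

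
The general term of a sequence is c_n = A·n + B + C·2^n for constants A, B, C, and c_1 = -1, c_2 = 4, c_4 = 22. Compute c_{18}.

Write the equations: A + B + 2C = -1; 2A + B + 4C = 4; 4A + B + 16C = 22.
Subtracting the first from the second: A + 2C = 5.
Subtracting the second from the third: 2A + 12C = 18.
Solving: C = 1, A = 3, then B = -6.
Hence c_{18} = 3·18 + (-6) + 1·262144 = 262192.

262192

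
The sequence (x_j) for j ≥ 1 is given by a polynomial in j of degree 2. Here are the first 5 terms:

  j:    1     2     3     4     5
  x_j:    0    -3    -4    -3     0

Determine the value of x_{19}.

1st diffs: -3, -1, 1, 3.
2nd diffs: 2, 2, 2 (constant).
Newton forward-difference form: x_j = (-3)·C(j-1,1) + 2·C(j-1,2).
At j = 19: j-1 = 18, so x_{19} = -54 + 306 = 252.

252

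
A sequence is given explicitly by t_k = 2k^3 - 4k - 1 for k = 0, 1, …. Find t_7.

t_7 = 2·7^3 - 4·7 - 1 = 657.

657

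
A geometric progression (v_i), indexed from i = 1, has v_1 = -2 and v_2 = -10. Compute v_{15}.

-12207031250

Common ratio r = 5.
v_i = (-2)·5^(i-1).
v_{15} = (-2)·5^14 = -12207031250.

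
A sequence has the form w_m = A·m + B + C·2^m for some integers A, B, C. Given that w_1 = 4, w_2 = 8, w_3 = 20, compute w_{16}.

At m = 1, 2, 3: A + B + 2C = 4; 2A + B + 4C = 8; 3A + B + 8C = 20.
Subtracting the first from the second: A + 2C = 4.
Subtracting the second from the third: A + 4C = 12.
Solving: C = 4, A = -4, then B = 0.
Hence w_{16} = -4·16 + 0 + 4·65536 = 262080.

262080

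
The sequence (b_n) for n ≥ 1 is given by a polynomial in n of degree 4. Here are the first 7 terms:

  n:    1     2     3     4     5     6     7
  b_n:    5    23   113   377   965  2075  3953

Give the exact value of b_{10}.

1st diffs: 18, 90, 264, 588, 1110, 1878.
2nd diffs: 72, 174, 324, 522, 768.
3rd diffs: 102, 150, 198, 246.
4th diffs: 48, 48, 48 (constant).
So b_n = 2n^4 - 3n^3 + 4n^2 - 3n + 5.
Evaluating at n = 10 gives b_{10} = 17375.

17375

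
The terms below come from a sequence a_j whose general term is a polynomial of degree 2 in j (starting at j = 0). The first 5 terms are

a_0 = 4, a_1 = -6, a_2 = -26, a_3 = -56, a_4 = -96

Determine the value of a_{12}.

1st diffs: -10, -20, -30, -40.
2nd diffs: -10, -10, -10 (constant).
Newton forward-difference form: a_j = 4 + (-10)·C(j,1) + (-10)·C(j,2).
At j = 12: j = 12, so a_{12} = 4 - 120 - 660 = -776.

-776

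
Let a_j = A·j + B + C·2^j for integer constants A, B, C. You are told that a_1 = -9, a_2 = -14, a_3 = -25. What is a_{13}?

-24567

Plug in j = 1, 2, 3: A + B + 2C = -9; 2A + B + 4C = -14; 3A + B + 8C = -25.
Subtracting the first from the second: A + 2C = -5.
Subtracting the second from the third: A + 4C = -11.
Solving: C = -3, A = 1, then B = -4.
So a_j = 1·j + (-4) + (-3)·2^j; at j=13 this is -24567.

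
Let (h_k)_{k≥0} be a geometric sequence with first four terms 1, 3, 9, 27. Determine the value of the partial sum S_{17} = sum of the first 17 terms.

Common ratio r = 3.
h_k = 1·3^(k-0).
S = 1·(3^17 - 1)/(3 - 1) = 1·(129140163 - 1)/(2) = 64570081.

64570081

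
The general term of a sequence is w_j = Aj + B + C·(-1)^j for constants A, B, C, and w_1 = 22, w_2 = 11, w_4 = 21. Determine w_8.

41

Write the equations: A + B - C = 22; 2A + B + C = 11; 4A + B + C = 21.
Subtracting the first from the second: A + 2C = -11.
Subtracting the second from the third: 2A = 10.
Solving: C = -8, A = 5, then B = 9.
Therefore w_8 = 40 + 9 + (-8)·1 = 41.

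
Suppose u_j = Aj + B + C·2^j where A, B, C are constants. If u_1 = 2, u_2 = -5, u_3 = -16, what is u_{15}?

-65572

Write the equations: A + B + 2C = 2; 2A + B + 4C = -5; 3A + B + 8C = -16.
Subtracting the first from the second: A + 2C = -7.
Subtracting the second from the third: A + 4C = -11.
Solving: C = -2, A = -3, then B = 9.
Hence u_{15} = -3·15 + 9 + (-2)·32768 = -65572.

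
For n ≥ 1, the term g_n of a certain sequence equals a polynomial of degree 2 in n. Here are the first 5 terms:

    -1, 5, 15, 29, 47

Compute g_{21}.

879

1st diffs: 6, 10, 14, 18.
2nd diffs: 4, 4, 4 (constant).
So g_n = 2n^2 - 3.
Evaluating at n = 21 gives g_{21} = 879.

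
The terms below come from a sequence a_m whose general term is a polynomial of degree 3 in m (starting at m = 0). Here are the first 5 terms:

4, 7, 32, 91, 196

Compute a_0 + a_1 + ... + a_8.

1st diffs: 3, 25, 59, 105.
2nd diffs: 22, 34, 46.
3rd diffs: 12, 12 (constant).
So a_m = 2m^3 + 5m^2 - 4m + 4.
Continuing: 359, 592, 907, 1316.
Summing m = 0..8 (9 terms) gives 3504.

3504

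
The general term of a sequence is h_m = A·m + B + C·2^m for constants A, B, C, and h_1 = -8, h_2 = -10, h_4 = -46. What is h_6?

-226

Plug in m = 1, 2, 4: A + B + 2C = -8; 2A + B + 4C = -10; 4A + B + 16C = -46.
Subtracting the first from the second: A + 2C = -2.
Subtracting the second from the third: 2A + 12C = -36.
Solving: C = -4, A = 6, then B = -6.
So h_m = 6·m + (-6) + (-4)·2^m; at m=6 this is -226.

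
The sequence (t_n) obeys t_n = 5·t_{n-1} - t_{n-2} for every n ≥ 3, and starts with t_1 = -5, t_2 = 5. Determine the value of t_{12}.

40286370

Applying the relation repeatedly:
t_3 = 30  t_4 = 145  t_5 = 695  t_6 = 3330  t_7 = 15955  t_8 = 76445  t_9 = 366270  t_{10} = 1754905  t_{11} = 8408255  t_{12} = 40286370.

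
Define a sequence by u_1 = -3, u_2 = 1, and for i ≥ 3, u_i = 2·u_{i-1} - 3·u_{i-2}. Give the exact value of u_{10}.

Compute successive terms:
u_3 = 11, u_4 = 19, u_5 = 5, u_6 = -47, u_7 = -109, u_8 = -77, u_9 = 173, u_{10} = 577.

577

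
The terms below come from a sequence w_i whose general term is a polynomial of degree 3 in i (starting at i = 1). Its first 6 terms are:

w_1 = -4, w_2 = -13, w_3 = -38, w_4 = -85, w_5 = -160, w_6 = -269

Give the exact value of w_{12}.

1st diffs: -9, -25, -47, -75, -109.
2nd diffs: -16, -22, -28, -34.
3rd diffs: -6, -6, -6 (constant).
Newton forward-difference form: w_i = -4 + (-9)·C(i-1,1) + (-16)·C(i-1,2) + (-6)·C(i-1,3).
At i = 12: i-1 = 11, so w_{12} = -4 - 99 - 880 - 990 = -1973.

-1973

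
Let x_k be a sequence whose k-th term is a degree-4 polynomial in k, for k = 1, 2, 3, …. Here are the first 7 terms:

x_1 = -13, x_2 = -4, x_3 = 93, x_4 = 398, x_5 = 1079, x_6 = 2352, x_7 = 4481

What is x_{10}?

1st diffs: 9, 97, 305, 681, 1273, 2129.
2nd diffs: 88, 208, 376, 592, 856.
3rd diffs: 120, 168, 216, 264.
4th diffs: 48, 48, 48 (constant).
Newton forward-difference form: x_k = -13 + 9·C(k-1,1) + 88·C(k-1,2) + 120·C(k-1,3) + 48·C(k-1,4).
At k = 10: k-1 = 9, so x_{10} = -13 + 81 + 3168 + 10080 + 6048 = 19364.

19364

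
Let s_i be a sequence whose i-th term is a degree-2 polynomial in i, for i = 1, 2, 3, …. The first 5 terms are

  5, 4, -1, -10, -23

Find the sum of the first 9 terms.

1st diffs: -1, -5, -9, -13.
2nd diffs: -4, -4, -4 (constant).
So s_i = -2i^2 + 5i + 2.
Continuing: -40, -61, -86, -115.
Summing i = 1..9 (9 terms) gives -327.

-327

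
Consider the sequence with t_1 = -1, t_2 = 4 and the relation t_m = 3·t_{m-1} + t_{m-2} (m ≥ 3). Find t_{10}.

Step forward from the initial values:
t_3 = 11  t_4 = 37  t_5 = 122  t_6 = 403  t_7 = 1331  t_8 = 4396  t_9 = 14519  t_{10} = 47953.

47953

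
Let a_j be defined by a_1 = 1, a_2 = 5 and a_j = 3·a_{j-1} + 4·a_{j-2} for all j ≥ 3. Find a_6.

1229

Applying the relation repeatedly:
a_3 = 19  a_4 = 77  a_5 = 307  a_6 = 1229.
(Characteristic roots are 4 and -1.)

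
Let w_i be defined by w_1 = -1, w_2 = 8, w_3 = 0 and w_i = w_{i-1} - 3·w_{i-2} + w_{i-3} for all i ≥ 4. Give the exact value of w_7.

Step forward from the initial values:
w_4 = -25  w_5 = -17  w_6 = 58  w_7 = 84.

84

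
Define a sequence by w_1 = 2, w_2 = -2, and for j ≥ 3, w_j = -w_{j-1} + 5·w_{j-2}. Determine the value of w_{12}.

Iterate the recurrence:
w_3 = 12  w_4 = -22  w_5 = 82  w_6 = -192  w_7 = 602  w_8 = -1562  w_9 = 4572  w_{10} = -12382  w_{11} = 35242  w_{12} = -97152.

-97152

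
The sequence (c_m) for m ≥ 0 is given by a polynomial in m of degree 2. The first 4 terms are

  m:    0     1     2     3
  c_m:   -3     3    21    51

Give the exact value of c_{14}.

1st diffs: 6, 18, 30.
2nd diffs: 12, 12 (constant).
Newton forward-difference form: c_m = -3 + 6·C(m,1) + 12·C(m,2).
At m = 14: m = 14, so c_{14} = -3 + 84 + 1092 = 1173.

1173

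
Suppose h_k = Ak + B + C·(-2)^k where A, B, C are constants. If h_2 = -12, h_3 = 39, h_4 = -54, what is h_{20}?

Write the equations: 2A + B + 4C = -12; 3A + B - 8C = 39; 4A + B + 16C = -54.
Subtracting the first from the second: A - 12C = 51.
Subtracting the second from the third: A + 24C = -93.
Solving: C = -4, A = 3, then B = -2.
Hence h_{20} = 3·20 + (-2) + (-4)·1048576 = -4194246.

-4194246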